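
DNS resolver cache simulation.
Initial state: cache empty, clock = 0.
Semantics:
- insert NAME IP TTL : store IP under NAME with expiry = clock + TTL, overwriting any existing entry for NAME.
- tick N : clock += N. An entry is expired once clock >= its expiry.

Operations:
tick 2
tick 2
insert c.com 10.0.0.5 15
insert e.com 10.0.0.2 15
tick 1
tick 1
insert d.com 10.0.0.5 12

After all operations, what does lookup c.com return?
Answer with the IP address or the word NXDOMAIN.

Answer: 10.0.0.5

Derivation:
Op 1: tick 2 -> clock=2.
Op 2: tick 2 -> clock=4.
Op 3: insert c.com -> 10.0.0.5 (expiry=4+15=19). clock=4
Op 4: insert e.com -> 10.0.0.2 (expiry=4+15=19). clock=4
Op 5: tick 1 -> clock=5.
Op 6: tick 1 -> clock=6.
Op 7: insert d.com -> 10.0.0.5 (expiry=6+12=18). clock=6
lookup c.com: present, ip=10.0.0.5 expiry=19 > clock=6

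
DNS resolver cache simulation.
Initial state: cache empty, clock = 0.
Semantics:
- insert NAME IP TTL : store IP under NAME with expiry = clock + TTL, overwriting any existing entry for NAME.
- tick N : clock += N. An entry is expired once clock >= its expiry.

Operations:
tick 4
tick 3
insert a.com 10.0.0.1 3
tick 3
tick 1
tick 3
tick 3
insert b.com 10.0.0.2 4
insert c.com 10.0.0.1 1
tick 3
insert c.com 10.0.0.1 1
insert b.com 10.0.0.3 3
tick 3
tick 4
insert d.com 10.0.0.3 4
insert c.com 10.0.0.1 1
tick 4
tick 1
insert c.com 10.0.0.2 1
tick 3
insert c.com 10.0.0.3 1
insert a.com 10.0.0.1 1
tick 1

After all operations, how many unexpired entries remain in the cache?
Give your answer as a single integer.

Op 1: tick 4 -> clock=4.
Op 2: tick 3 -> clock=7.
Op 3: insert a.com -> 10.0.0.1 (expiry=7+3=10). clock=7
Op 4: tick 3 -> clock=10. purged={a.com}
Op 5: tick 1 -> clock=11.
Op 6: tick 3 -> clock=14.
Op 7: tick 3 -> clock=17.
Op 8: insert b.com -> 10.0.0.2 (expiry=17+4=21). clock=17
Op 9: insert c.com -> 10.0.0.1 (expiry=17+1=18). clock=17
Op 10: tick 3 -> clock=20. purged={c.com}
Op 11: insert c.com -> 10.0.0.1 (expiry=20+1=21). clock=20
Op 12: insert b.com -> 10.0.0.3 (expiry=20+3=23). clock=20
Op 13: tick 3 -> clock=23. purged={b.com,c.com}
Op 14: tick 4 -> clock=27.
Op 15: insert d.com -> 10.0.0.3 (expiry=27+4=31). clock=27
Op 16: insert c.com -> 10.0.0.1 (expiry=27+1=28). clock=27
Op 17: tick 4 -> clock=31. purged={c.com,d.com}
Op 18: tick 1 -> clock=32.
Op 19: insert c.com -> 10.0.0.2 (expiry=32+1=33). clock=32
Op 20: tick 3 -> clock=35. purged={c.com}
Op 21: insert c.com -> 10.0.0.3 (expiry=35+1=36). clock=35
Op 22: insert a.com -> 10.0.0.1 (expiry=35+1=36). clock=35
Op 23: tick 1 -> clock=36. purged={a.com,c.com}
Final cache (unexpired): {} -> size=0

Answer: 0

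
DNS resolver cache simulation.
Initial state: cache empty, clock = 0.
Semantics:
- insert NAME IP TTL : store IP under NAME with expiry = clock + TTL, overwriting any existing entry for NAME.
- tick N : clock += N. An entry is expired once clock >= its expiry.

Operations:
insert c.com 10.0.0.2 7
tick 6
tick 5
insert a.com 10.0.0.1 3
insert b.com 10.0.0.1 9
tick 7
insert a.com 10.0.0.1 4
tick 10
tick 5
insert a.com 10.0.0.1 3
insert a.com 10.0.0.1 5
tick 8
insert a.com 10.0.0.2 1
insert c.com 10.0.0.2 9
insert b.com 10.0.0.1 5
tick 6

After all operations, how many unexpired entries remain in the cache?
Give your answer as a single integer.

Answer: 1

Derivation:
Op 1: insert c.com -> 10.0.0.2 (expiry=0+7=7). clock=0
Op 2: tick 6 -> clock=6.
Op 3: tick 5 -> clock=11. purged={c.com}
Op 4: insert a.com -> 10.0.0.1 (expiry=11+3=14). clock=11
Op 5: insert b.com -> 10.0.0.1 (expiry=11+9=20). clock=11
Op 6: tick 7 -> clock=18. purged={a.com}
Op 7: insert a.com -> 10.0.0.1 (expiry=18+4=22). clock=18
Op 8: tick 10 -> clock=28. purged={a.com,b.com}
Op 9: tick 5 -> clock=33.
Op 10: insert a.com -> 10.0.0.1 (expiry=33+3=36). clock=33
Op 11: insert a.com -> 10.0.0.1 (expiry=33+5=38). clock=33
Op 12: tick 8 -> clock=41. purged={a.com}
Op 13: insert a.com -> 10.0.0.2 (expiry=41+1=42). clock=41
Op 14: insert c.com -> 10.0.0.2 (expiry=41+9=50). clock=41
Op 15: insert b.com -> 10.0.0.1 (expiry=41+5=46). clock=41
Op 16: tick 6 -> clock=47. purged={a.com,b.com}
Final cache (unexpired): {c.com} -> size=1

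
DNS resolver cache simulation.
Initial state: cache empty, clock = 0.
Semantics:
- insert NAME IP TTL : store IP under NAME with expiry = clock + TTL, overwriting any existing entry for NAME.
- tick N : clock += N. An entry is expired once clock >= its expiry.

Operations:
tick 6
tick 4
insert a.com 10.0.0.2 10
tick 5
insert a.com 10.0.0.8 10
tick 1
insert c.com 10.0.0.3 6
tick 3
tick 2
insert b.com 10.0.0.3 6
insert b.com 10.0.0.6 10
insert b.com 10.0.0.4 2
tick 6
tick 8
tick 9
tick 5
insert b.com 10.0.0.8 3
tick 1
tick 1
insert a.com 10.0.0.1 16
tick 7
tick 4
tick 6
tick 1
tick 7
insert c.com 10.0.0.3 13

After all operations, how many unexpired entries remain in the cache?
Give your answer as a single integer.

Op 1: tick 6 -> clock=6.
Op 2: tick 4 -> clock=10.
Op 3: insert a.com -> 10.0.0.2 (expiry=10+10=20). clock=10
Op 4: tick 5 -> clock=15.
Op 5: insert a.com -> 10.0.0.8 (expiry=15+10=25). clock=15
Op 6: tick 1 -> clock=16.
Op 7: insert c.com -> 10.0.0.3 (expiry=16+6=22). clock=16
Op 8: tick 3 -> clock=19.
Op 9: tick 2 -> clock=21.
Op 10: insert b.com -> 10.0.0.3 (expiry=21+6=27). clock=21
Op 11: insert b.com -> 10.0.0.6 (expiry=21+10=31). clock=21
Op 12: insert b.com -> 10.0.0.4 (expiry=21+2=23). clock=21
Op 13: tick 6 -> clock=27. purged={a.com,b.com,c.com}
Op 14: tick 8 -> clock=35.
Op 15: tick 9 -> clock=44.
Op 16: tick 5 -> clock=49.
Op 17: insert b.com -> 10.0.0.8 (expiry=49+3=52). clock=49
Op 18: tick 1 -> clock=50.
Op 19: tick 1 -> clock=51.
Op 20: insert a.com -> 10.0.0.1 (expiry=51+16=67). clock=51
Op 21: tick 7 -> clock=58. purged={b.com}
Op 22: tick 4 -> clock=62.
Op 23: tick 6 -> clock=68. purged={a.com}
Op 24: tick 1 -> clock=69.
Op 25: tick 7 -> clock=76.
Op 26: insert c.com -> 10.0.0.3 (expiry=76+13=89). clock=76
Final cache (unexpired): {c.com} -> size=1

Answer: 1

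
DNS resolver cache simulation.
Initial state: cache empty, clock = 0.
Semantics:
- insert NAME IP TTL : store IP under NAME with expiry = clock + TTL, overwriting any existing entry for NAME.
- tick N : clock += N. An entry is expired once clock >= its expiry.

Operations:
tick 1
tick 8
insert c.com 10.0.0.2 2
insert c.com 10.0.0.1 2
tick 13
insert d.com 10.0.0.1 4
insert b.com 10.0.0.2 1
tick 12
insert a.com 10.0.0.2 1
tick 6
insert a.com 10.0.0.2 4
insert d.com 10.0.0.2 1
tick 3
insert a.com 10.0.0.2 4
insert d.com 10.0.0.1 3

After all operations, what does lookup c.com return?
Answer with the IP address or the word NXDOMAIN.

Op 1: tick 1 -> clock=1.
Op 2: tick 8 -> clock=9.
Op 3: insert c.com -> 10.0.0.2 (expiry=9+2=11). clock=9
Op 4: insert c.com -> 10.0.0.1 (expiry=9+2=11). clock=9
Op 5: tick 13 -> clock=22. purged={c.com}
Op 6: insert d.com -> 10.0.0.1 (expiry=22+4=26). clock=22
Op 7: insert b.com -> 10.0.0.2 (expiry=22+1=23). clock=22
Op 8: tick 12 -> clock=34. purged={b.com,d.com}
Op 9: insert a.com -> 10.0.0.2 (expiry=34+1=35). clock=34
Op 10: tick 6 -> clock=40. purged={a.com}
Op 11: insert a.com -> 10.0.0.2 (expiry=40+4=44). clock=40
Op 12: insert d.com -> 10.0.0.2 (expiry=40+1=41). clock=40
Op 13: tick 3 -> clock=43. purged={d.com}
Op 14: insert a.com -> 10.0.0.2 (expiry=43+4=47). clock=43
Op 15: insert d.com -> 10.0.0.1 (expiry=43+3=46). clock=43
lookup c.com: not in cache (expired or never inserted)

Answer: NXDOMAIN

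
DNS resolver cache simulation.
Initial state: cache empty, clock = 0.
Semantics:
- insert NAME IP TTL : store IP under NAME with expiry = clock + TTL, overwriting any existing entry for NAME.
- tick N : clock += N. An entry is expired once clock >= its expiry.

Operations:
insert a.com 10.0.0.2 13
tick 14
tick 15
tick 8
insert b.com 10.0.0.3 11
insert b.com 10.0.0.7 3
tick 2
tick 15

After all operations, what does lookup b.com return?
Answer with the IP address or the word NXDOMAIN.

Op 1: insert a.com -> 10.0.0.2 (expiry=0+13=13). clock=0
Op 2: tick 14 -> clock=14. purged={a.com}
Op 3: tick 15 -> clock=29.
Op 4: tick 8 -> clock=37.
Op 5: insert b.com -> 10.0.0.3 (expiry=37+11=48). clock=37
Op 6: insert b.com -> 10.0.0.7 (expiry=37+3=40). clock=37
Op 7: tick 2 -> clock=39.
Op 8: tick 15 -> clock=54. purged={b.com}
lookup b.com: not in cache (expired or never inserted)

Answer: NXDOMAIN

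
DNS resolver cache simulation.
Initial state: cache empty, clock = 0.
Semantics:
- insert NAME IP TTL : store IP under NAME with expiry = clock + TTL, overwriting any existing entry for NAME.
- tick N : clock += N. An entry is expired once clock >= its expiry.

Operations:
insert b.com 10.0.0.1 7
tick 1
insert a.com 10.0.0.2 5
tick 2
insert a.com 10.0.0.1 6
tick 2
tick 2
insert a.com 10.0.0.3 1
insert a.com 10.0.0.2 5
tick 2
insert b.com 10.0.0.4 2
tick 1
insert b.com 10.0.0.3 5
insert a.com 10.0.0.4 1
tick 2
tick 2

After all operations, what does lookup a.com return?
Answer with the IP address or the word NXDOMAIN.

Op 1: insert b.com -> 10.0.0.1 (expiry=0+7=7). clock=0
Op 2: tick 1 -> clock=1.
Op 3: insert a.com -> 10.0.0.2 (expiry=1+5=6). clock=1
Op 4: tick 2 -> clock=3.
Op 5: insert a.com -> 10.0.0.1 (expiry=3+6=9). clock=3
Op 6: tick 2 -> clock=5.
Op 7: tick 2 -> clock=7. purged={b.com}
Op 8: insert a.com -> 10.0.0.3 (expiry=7+1=8). clock=7
Op 9: insert a.com -> 10.0.0.2 (expiry=7+5=12). clock=7
Op 10: tick 2 -> clock=9.
Op 11: insert b.com -> 10.0.0.4 (expiry=9+2=11). clock=9
Op 12: tick 1 -> clock=10.
Op 13: insert b.com -> 10.0.0.3 (expiry=10+5=15). clock=10
Op 14: insert a.com -> 10.0.0.4 (expiry=10+1=11). clock=10
Op 15: tick 2 -> clock=12. purged={a.com}
Op 16: tick 2 -> clock=14.
lookup a.com: not in cache (expired or never inserted)

Answer: NXDOMAIN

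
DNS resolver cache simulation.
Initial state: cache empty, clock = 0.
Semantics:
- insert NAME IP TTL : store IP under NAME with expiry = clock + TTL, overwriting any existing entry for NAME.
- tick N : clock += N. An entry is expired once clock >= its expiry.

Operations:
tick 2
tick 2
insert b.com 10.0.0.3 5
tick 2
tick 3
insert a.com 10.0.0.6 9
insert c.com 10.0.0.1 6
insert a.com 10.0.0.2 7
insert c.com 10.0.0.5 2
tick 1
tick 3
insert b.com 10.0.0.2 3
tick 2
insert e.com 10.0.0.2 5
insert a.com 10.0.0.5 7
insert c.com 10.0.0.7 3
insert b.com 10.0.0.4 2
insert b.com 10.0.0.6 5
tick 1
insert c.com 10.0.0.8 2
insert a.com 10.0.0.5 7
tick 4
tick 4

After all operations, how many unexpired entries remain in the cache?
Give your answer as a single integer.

Op 1: tick 2 -> clock=2.
Op 2: tick 2 -> clock=4.
Op 3: insert b.com -> 10.0.0.3 (expiry=4+5=9). clock=4
Op 4: tick 2 -> clock=6.
Op 5: tick 3 -> clock=9. purged={b.com}
Op 6: insert a.com -> 10.0.0.6 (expiry=9+9=18). clock=9
Op 7: insert c.com -> 10.0.0.1 (expiry=9+6=15). clock=9
Op 8: insert a.com -> 10.0.0.2 (expiry=9+7=16). clock=9
Op 9: insert c.com -> 10.0.0.5 (expiry=9+2=11). clock=9
Op 10: tick 1 -> clock=10.
Op 11: tick 3 -> clock=13. purged={c.com}
Op 12: insert b.com -> 10.0.0.2 (expiry=13+3=16). clock=13
Op 13: tick 2 -> clock=15.
Op 14: insert e.com -> 10.0.0.2 (expiry=15+5=20). clock=15
Op 15: insert a.com -> 10.0.0.5 (expiry=15+7=22). clock=15
Op 16: insert c.com -> 10.0.0.7 (expiry=15+3=18). clock=15
Op 17: insert b.com -> 10.0.0.4 (expiry=15+2=17). clock=15
Op 18: insert b.com -> 10.0.0.6 (expiry=15+5=20). clock=15
Op 19: tick 1 -> clock=16.
Op 20: insert c.com -> 10.0.0.8 (expiry=16+2=18). clock=16
Op 21: insert a.com -> 10.0.0.5 (expiry=16+7=23). clock=16
Op 22: tick 4 -> clock=20. purged={b.com,c.com,e.com}
Op 23: tick 4 -> clock=24. purged={a.com}
Final cache (unexpired): {} -> size=0

Answer: 0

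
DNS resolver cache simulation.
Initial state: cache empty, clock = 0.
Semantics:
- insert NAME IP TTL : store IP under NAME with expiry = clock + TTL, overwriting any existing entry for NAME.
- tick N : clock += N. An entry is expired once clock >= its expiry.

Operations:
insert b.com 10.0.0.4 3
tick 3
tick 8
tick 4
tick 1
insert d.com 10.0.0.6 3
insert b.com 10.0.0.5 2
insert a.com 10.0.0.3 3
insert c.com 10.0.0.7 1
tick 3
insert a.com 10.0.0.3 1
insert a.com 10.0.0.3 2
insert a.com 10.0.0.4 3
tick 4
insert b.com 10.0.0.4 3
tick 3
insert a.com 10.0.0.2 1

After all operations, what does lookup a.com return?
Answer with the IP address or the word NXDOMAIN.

Op 1: insert b.com -> 10.0.0.4 (expiry=0+3=3). clock=0
Op 2: tick 3 -> clock=3. purged={b.com}
Op 3: tick 8 -> clock=11.
Op 4: tick 4 -> clock=15.
Op 5: tick 1 -> clock=16.
Op 6: insert d.com -> 10.0.0.6 (expiry=16+3=19). clock=16
Op 7: insert b.com -> 10.0.0.5 (expiry=16+2=18). clock=16
Op 8: insert a.com -> 10.0.0.3 (expiry=16+3=19). clock=16
Op 9: insert c.com -> 10.0.0.7 (expiry=16+1=17). clock=16
Op 10: tick 3 -> clock=19. purged={a.com,b.com,c.com,d.com}
Op 11: insert a.com -> 10.0.0.3 (expiry=19+1=20). clock=19
Op 12: insert a.com -> 10.0.0.3 (expiry=19+2=21). clock=19
Op 13: insert a.com -> 10.0.0.4 (expiry=19+3=22). clock=19
Op 14: tick 4 -> clock=23. purged={a.com}
Op 15: insert b.com -> 10.0.0.4 (expiry=23+3=26). clock=23
Op 16: tick 3 -> clock=26. purged={b.com}
Op 17: insert a.com -> 10.0.0.2 (expiry=26+1=27). clock=26
lookup a.com: present, ip=10.0.0.2 expiry=27 > clock=26

Answer: 10.0.0.2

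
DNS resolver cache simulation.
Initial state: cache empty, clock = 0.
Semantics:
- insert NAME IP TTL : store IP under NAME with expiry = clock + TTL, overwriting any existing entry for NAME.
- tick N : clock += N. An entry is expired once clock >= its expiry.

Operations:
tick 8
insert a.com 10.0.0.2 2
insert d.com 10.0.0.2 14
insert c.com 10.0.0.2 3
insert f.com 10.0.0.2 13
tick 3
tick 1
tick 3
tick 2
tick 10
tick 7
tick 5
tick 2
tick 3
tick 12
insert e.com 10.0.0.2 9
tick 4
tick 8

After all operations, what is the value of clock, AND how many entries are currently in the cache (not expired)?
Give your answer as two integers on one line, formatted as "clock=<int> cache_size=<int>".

Op 1: tick 8 -> clock=8.
Op 2: insert a.com -> 10.0.0.2 (expiry=8+2=10). clock=8
Op 3: insert d.com -> 10.0.0.2 (expiry=8+14=22). clock=8
Op 4: insert c.com -> 10.0.0.2 (expiry=8+3=11). clock=8
Op 5: insert f.com -> 10.0.0.2 (expiry=8+13=21). clock=8
Op 6: tick 3 -> clock=11. purged={a.com,c.com}
Op 7: tick 1 -> clock=12.
Op 8: tick 3 -> clock=15.
Op 9: tick 2 -> clock=17.
Op 10: tick 10 -> clock=27. purged={d.com,f.com}
Op 11: tick 7 -> clock=34.
Op 12: tick 5 -> clock=39.
Op 13: tick 2 -> clock=41.
Op 14: tick 3 -> clock=44.
Op 15: tick 12 -> clock=56.
Op 16: insert e.com -> 10.0.0.2 (expiry=56+9=65). clock=56
Op 17: tick 4 -> clock=60.
Op 18: tick 8 -> clock=68. purged={e.com}
Final clock = 68
Final cache (unexpired): {} -> size=0

Answer: clock=68 cache_size=0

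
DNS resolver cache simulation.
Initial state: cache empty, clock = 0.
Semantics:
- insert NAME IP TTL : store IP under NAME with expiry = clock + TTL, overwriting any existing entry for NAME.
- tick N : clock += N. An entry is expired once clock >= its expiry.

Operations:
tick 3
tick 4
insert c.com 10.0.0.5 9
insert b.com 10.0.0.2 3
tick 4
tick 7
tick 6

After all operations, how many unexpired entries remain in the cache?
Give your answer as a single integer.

Op 1: tick 3 -> clock=3.
Op 2: tick 4 -> clock=7.
Op 3: insert c.com -> 10.0.0.5 (expiry=7+9=16). clock=7
Op 4: insert b.com -> 10.0.0.2 (expiry=7+3=10). clock=7
Op 5: tick 4 -> clock=11. purged={b.com}
Op 6: tick 7 -> clock=18. purged={c.com}
Op 7: tick 6 -> clock=24.
Final cache (unexpired): {} -> size=0

Answer: 0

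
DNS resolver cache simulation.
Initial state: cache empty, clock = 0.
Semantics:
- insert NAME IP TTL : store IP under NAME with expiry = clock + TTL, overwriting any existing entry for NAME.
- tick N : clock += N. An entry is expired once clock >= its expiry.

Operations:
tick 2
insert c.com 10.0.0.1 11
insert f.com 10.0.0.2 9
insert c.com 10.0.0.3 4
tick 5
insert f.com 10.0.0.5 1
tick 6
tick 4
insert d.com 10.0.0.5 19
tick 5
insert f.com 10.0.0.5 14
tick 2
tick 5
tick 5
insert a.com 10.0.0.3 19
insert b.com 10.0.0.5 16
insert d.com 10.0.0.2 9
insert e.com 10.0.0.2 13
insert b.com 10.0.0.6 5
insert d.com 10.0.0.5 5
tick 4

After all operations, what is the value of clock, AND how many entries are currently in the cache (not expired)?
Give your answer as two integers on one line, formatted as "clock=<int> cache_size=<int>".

Op 1: tick 2 -> clock=2.
Op 2: insert c.com -> 10.0.0.1 (expiry=2+11=13). clock=2
Op 3: insert f.com -> 10.0.0.2 (expiry=2+9=11). clock=2
Op 4: insert c.com -> 10.0.0.3 (expiry=2+4=6). clock=2
Op 5: tick 5 -> clock=7. purged={c.com}
Op 6: insert f.com -> 10.0.0.5 (expiry=7+1=8). clock=7
Op 7: tick 6 -> clock=13. purged={f.com}
Op 8: tick 4 -> clock=17.
Op 9: insert d.com -> 10.0.0.5 (expiry=17+19=36). clock=17
Op 10: tick 5 -> clock=22.
Op 11: insert f.com -> 10.0.0.5 (expiry=22+14=36). clock=22
Op 12: tick 2 -> clock=24.
Op 13: tick 5 -> clock=29.
Op 14: tick 5 -> clock=34.
Op 15: insert a.com -> 10.0.0.3 (expiry=34+19=53). clock=34
Op 16: insert b.com -> 10.0.0.5 (expiry=34+16=50). clock=34
Op 17: insert d.com -> 10.0.0.2 (expiry=34+9=43). clock=34
Op 18: insert e.com -> 10.0.0.2 (expiry=34+13=47). clock=34
Op 19: insert b.com -> 10.0.0.6 (expiry=34+5=39). clock=34
Op 20: insert d.com -> 10.0.0.5 (expiry=34+5=39). clock=34
Op 21: tick 4 -> clock=38. purged={f.com}
Final clock = 38
Final cache (unexpired): {a.com,b.com,d.com,e.com} -> size=4

Answer: clock=38 cache_size=4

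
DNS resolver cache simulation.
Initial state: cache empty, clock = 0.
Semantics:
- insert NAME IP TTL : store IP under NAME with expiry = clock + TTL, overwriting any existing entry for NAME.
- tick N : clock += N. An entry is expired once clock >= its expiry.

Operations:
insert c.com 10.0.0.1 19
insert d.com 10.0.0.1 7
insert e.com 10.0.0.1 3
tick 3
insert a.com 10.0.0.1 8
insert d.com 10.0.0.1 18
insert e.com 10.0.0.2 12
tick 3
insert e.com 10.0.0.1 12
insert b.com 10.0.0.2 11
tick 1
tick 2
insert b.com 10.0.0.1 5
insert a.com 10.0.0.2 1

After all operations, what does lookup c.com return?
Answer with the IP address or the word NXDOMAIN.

Op 1: insert c.com -> 10.0.0.1 (expiry=0+19=19). clock=0
Op 2: insert d.com -> 10.0.0.1 (expiry=0+7=7). clock=0
Op 3: insert e.com -> 10.0.0.1 (expiry=0+3=3). clock=0
Op 4: tick 3 -> clock=3. purged={e.com}
Op 5: insert a.com -> 10.0.0.1 (expiry=3+8=11). clock=3
Op 6: insert d.com -> 10.0.0.1 (expiry=3+18=21). clock=3
Op 7: insert e.com -> 10.0.0.2 (expiry=3+12=15). clock=3
Op 8: tick 3 -> clock=6.
Op 9: insert e.com -> 10.0.0.1 (expiry=6+12=18). clock=6
Op 10: insert b.com -> 10.0.0.2 (expiry=6+11=17). clock=6
Op 11: tick 1 -> clock=7.
Op 12: tick 2 -> clock=9.
Op 13: insert b.com -> 10.0.0.1 (expiry=9+5=14). clock=9
Op 14: insert a.com -> 10.0.0.2 (expiry=9+1=10). clock=9
lookup c.com: present, ip=10.0.0.1 expiry=19 > clock=9

Answer: 10.0.0.1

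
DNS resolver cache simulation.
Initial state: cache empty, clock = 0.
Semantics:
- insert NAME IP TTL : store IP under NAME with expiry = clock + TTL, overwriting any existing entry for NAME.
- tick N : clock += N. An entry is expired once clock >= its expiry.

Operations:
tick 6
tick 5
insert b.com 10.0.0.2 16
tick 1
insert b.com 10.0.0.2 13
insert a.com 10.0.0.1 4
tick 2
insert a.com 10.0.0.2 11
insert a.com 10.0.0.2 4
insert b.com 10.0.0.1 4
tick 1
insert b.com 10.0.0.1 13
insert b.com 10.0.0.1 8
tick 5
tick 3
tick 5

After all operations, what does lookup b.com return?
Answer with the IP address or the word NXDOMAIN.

Answer: NXDOMAIN

Derivation:
Op 1: tick 6 -> clock=6.
Op 2: tick 5 -> clock=11.
Op 3: insert b.com -> 10.0.0.2 (expiry=11+16=27). clock=11
Op 4: tick 1 -> clock=12.
Op 5: insert b.com -> 10.0.0.2 (expiry=12+13=25). clock=12
Op 6: insert a.com -> 10.0.0.1 (expiry=12+4=16). clock=12
Op 7: tick 2 -> clock=14.
Op 8: insert a.com -> 10.0.0.2 (expiry=14+11=25). clock=14
Op 9: insert a.com -> 10.0.0.2 (expiry=14+4=18). clock=14
Op 10: insert b.com -> 10.0.0.1 (expiry=14+4=18). clock=14
Op 11: tick 1 -> clock=15.
Op 12: insert b.com -> 10.0.0.1 (expiry=15+13=28). clock=15
Op 13: insert b.com -> 10.0.0.1 (expiry=15+8=23). clock=15
Op 14: tick 5 -> clock=20. purged={a.com}
Op 15: tick 3 -> clock=23. purged={b.com}
Op 16: tick 5 -> clock=28.
lookup b.com: not in cache (expired or never inserted)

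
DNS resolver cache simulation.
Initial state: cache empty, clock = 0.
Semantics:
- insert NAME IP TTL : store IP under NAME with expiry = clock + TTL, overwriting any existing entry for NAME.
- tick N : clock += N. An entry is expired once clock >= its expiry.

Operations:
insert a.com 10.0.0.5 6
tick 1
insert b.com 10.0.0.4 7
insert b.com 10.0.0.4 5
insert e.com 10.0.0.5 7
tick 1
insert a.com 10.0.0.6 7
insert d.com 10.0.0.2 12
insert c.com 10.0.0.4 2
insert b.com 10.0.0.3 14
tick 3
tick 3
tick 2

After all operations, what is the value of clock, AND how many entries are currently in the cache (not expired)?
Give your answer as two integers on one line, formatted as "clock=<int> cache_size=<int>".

Answer: clock=10 cache_size=2

Derivation:
Op 1: insert a.com -> 10.0.0.5 (expiry=0+6=6). clock=0
Op 2: tick 1 -> clock=1.
Op 3: insert b.com -> 10.0.0.4 (expiry=1+7=8). clock=1
Op 4: insert b.com -> 10.0.0.4 (expiry=1+5=6). clock=1
Op 5: insert e.com -> 10.0.0.5 (expiry=1+7=8). clock=1
Op 6: tick 1 -> clock=2.
Op 7: insert a.com -> 10.0.0.6 (expiry=2+7=9). clock=2
Op 8: insert d.com -> 10.0.0.2 (expiry=2+12=14). clock=2
Op 9: insert c.com -> 10.0.0.4 (expiry=2+2=4). clock=2
Op 10: insert b.com -> 10.0.0.3 (expiry=2+14=16). clock=2
Op 11: tick 3 -> clock=5. purged={c.com}
Op 12: tick 3 -> clock=8. purged={e.com}
Op 13: tick 2 -> clock=10. purged={a.com}
Final clock = 10
Final cache (unexpired): {b.com,d.com} -> size=2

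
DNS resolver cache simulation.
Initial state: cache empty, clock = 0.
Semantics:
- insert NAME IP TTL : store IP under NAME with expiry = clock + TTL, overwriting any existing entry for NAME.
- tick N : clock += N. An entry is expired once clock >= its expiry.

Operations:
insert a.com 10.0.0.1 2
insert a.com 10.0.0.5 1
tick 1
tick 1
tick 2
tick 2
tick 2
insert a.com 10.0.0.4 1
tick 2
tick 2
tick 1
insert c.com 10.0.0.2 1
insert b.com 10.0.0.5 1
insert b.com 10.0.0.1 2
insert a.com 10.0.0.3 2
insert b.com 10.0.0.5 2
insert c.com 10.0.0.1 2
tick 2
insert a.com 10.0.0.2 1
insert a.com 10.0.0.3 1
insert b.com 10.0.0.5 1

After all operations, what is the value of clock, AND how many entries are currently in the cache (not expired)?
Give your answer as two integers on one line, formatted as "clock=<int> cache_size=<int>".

Answer: clock=15 cache_size=2

Derivation:
Op 1: insert a.com -> 10.0.0.1 (expiry=0+2=2). clock=0
Op 2: insert a.com -> 10.0.0.5 (expiry=0+1=1). clock=0
Op 3: tick 1 -> clock=1. purged={a.com}
Op 4: tick 1 -> clock=2.
Op 5: tick 2 -> clock=4.
Op 6: tick 2 -> clock=6.
Op 7: tick 2 -> clock=8.
Op 8: insert a.com -> 10.0.0.4 (expiry=8+1=9). clock=8
Op 9: tick 2 -> clock=10. purged={a.com}
Op 10: tick 2 -> clock=12.
Op 11: tick 1 -> clock=13.
Op 12: insert c.com -> 10.0.0.2 (expiry=13+1=14). clock=13
Op 13: insert b.com -> 10.0.0.5 (expiry=13+1=14). clock=13
Op 14: insert b.com -> 10.0.0.1 (expiry=13+2=15). clock=13
Op 15: insert a.com -> 10.0.0.3 (expiry=13+2=15). clock=13
Op 16: insert b.com -> 10.0.0.5 (expiry=13+2=15). clock=13
Op 17: insert c.com -> 10.0.0.1 (expiry=13+2=15). clock=13
Op 18: tick 2 -> clock=15. purged={a.com,b.com,c.com}
Op 19: insert a.com -> 10.0.0.2 (expiry=15+1=16). clock=15
Op 20: insert a.com -> 10.0.0.3 (expiry=15+1=16). clock=15
Op 21: insert b.com -> 10.0.0.5 (expiry=15+1=16). clock=15
Final clock = 15
Final cache (unexpired): {a.com,b.com} -> size=2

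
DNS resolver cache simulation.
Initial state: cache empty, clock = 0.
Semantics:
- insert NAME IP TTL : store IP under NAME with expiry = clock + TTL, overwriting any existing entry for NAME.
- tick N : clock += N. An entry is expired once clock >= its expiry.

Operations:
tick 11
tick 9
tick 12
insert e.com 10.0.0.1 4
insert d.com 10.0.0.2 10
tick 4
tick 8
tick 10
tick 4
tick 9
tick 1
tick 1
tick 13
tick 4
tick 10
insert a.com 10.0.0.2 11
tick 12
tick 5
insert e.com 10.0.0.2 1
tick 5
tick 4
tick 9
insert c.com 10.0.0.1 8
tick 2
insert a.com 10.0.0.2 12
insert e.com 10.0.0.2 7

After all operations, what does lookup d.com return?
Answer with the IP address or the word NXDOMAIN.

Answer: NXDOMAIN

Derivation:
Op 1: tick 11 -> clock=11.
Op 2: tick 9 -> clock=20.
Op 3: tick 12 -> clock=32.
Op 4: insert e.com -> 10.0.0.1 (expiry=32+4=36). clock=32
Op 5: insert d.com -> 10.0.0.2 (expiry=32+10=42). clock=32
Op 6: tick 4 -> clock=36. purged={e.com}
Op 7: tick 8 -> clock=44. purged={d.com}
Op 8: tick 10 -> clock=54.
Op 9: tick 4 -> clock=58.
Op 10: tick 9 -> clock=67.
Op 11: tick 1 -> clock=68.
Op 12: tick 1 -> clock=69.
Op 13: tick 13 -> clock=82.
Op 14: tick 4 -> clock=86.
Op 15: tick 10 -> clock=96.
Op 16: insert a.com -> 10.0.0.2 (expiry=96+11=107). clock=96
Op 17: tick 12 -> clock=108. purged={a.com}
Op 18: tick 5 -> clock=113.
Op 19: insert e.com -> 10.0.0.2 (expiry=113+1=114). clock=113
Op 20: tick 5 -> clock=118. purged={e.com}
Op 21: tick 4 -> clock=122.
Op 22: tick 9 -> clock=131.
Op 23: insert c.com -> 10.0.0.1 (expiry=131+8=139). clock=131
Op 24: tick 2 -> clock=133.
Op 25: insert a.com -> 10.0.0.2 (expiry=133+12=145). clock=133
Op 26: insert e.com -> 10.0.0.2 (expiry=133+7=140). clock=133
lookup d.com: not in cache (expired or never inserted)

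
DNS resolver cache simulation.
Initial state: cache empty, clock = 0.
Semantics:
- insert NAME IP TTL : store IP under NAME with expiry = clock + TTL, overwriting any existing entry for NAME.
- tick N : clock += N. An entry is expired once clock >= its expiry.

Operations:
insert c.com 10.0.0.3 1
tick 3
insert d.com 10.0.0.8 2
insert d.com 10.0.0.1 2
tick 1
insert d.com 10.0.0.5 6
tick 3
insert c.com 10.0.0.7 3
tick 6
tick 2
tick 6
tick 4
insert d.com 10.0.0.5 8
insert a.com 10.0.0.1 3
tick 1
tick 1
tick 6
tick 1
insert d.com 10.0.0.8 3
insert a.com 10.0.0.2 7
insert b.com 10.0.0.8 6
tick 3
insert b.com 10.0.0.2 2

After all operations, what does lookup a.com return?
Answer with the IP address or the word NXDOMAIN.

Answer: 10.0.0.2

Derivation:
Op 1: insert c.com -> 10.0.0.3 (expiry=0+1=1). clock=0
Op 2: tick 3 -> clock=3. purged={c.com}
Op 3: insert d.com -> 10.0.0.8 (expiry=3+2=5). clock=3
Op 4: insert d.com -> 10.0.0.1 (expiry=3+2=5). clock=3
Op 5: tick 1 -> clock=4.
Op 6: insert d.com -> 10.0.0.5 (expiry=4+6=10). clock=4
Op 7: tick 3 -> clock=7.
Op 8: insert c.com -> 10.0.0.7 (expiry=7+3=10). clock=7
Op 9: tick 6 -> clock=13. purged={c.com,d.com}
Op 10: tick 2 -> clock=15.
Op 11: tick 6 -> clock=21.
Op 12: tick 4 -> clock=25.
Op 13: insert d.com -> 10.0.0.5 (expiry=25+8=33). clock=25
Op 14: insert a.com -> 10.0.0.1 (expiry=25+3=28). clock=25
Op 15: tick 1 -> clock=26.
Op 16: tick 1 -> clock=27.
Op 17: tick 6 -> clock=33. purged={a.com,d.com}
Op 18: tick 1 -> clock=34.
Op 19: insert d.com -> 10.0.0.8 (expiry=34+3=37). clock=34
Op 20: insert a.com -> 10.0.0.2 (expiry=34+7=41). clock=34
Op 21: insert b.com -> 10.0.0.8 (expiry=34+6=40). clock=34
Op 22: tick 3 -> clock=37. purged={d.com}
Op 23: insert b.com -> 10.0.0.2 (expiry=37+2=39). clock=37
lookup a.com: present, ip=10.0.0.2 expiry=41 > clock=37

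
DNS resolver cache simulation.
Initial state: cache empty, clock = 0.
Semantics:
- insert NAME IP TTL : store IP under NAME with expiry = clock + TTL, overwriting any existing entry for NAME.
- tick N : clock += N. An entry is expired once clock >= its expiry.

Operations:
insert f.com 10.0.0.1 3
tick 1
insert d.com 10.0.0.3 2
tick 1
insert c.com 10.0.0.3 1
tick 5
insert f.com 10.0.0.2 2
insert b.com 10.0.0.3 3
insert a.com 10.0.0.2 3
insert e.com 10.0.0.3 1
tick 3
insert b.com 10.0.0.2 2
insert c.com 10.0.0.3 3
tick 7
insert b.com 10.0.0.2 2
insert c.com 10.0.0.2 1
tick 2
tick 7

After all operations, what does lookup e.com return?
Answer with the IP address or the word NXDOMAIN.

Answer: NXDOMAIN

Derivation:
Op 1: insert f.com -> 10.0.0.1 (expiry=0+3=3). clock=0
Op 2: tick 1 -> clock=1.
Op 3: insert d.com -> 10.0.0.3 (expiry=1+2=3). clock=1
Op 4: tick 1 -> clock=2.
Op 5: insert c.com -> 10.0.0.3 (expiry=2+1=3). clock=2
Op 6: tick 5 -> clock=7. purged={c.com,d.com,f.com}
Op 7: insert f.com -> 10.0.0.2 (expiry=7+2=9). clock=7
Op 8: insert b.com -> 10.0.0.3 (expiry=7+3=10). clock=7
Op 9: insert a.com -> 10.0.0.2 (expiry=7+3=10). clock=7
Op 10: insert e.com -> 10.0.0.3 (expiry=7+1=8). clock=7
Op 11: tick 3 -> clock=10. purged={a.com,b.com,e.com,f.com}
Op 12: insert b.com -> 10.0.0.2 (expiry=10+2=12). clock=10
Op 13: insert c.com -> 10.0.0.3 (expiry=10+3=13). clock=10
Op 14: tick 7 -> clock=17. purged={b.com,c.com}
Op 15: insert b.com -> 10.0.0.2 (expiry=17+2=19). clock=17
Op 16: insert c.com -> 10.0.0.2 (expiry=17+1=18). clock=17
Op 17: tick 2 -> clock=19. purged={b.com,c.com}
Op 18: tick 7 -> clock=26.
lookup e.com: not in cache (expired or never inserted)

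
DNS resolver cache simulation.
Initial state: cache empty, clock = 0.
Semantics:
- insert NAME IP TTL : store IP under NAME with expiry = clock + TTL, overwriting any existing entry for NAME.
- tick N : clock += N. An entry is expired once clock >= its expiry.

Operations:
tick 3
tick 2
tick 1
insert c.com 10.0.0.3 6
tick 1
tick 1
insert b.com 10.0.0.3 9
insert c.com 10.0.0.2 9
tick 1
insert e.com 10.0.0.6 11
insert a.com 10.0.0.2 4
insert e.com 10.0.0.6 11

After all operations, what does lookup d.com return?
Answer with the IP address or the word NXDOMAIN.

Answer: NXDOMAIN

Derivation:
Op 1: tick 3 -> clock=3.
Op 2: tick 2 -> clock=5.
Op 3: tick 1 -> clock=6.
Op 4: insert c.com -> 10.0.0.3 (expiry=6+6=12). clock=6
Op 5: tick 1 -> clock=7.
Op 6: tick 1 -> clock=8.
Op 7: insert b.com -> 10.0.0.3 (expiry=8+9=17). clock=8
Op 8: insert c.com -> 10.0.0.2 (expiry=8+9=17). clock=8
Op 9: tick 1 -> clock=9.
Op 10: insert e.com -> 10.0.0.6 (expiry=9+11=20). clock=9
Op 11: insert a.com -> 10.0.0.2 (expiry=9+4=13). clock=9
Op 12: insert e.com -> 10.0.0.6 (expiry=9+11=20). clock=9
lookup d.com: not in cache (expired or never inserted)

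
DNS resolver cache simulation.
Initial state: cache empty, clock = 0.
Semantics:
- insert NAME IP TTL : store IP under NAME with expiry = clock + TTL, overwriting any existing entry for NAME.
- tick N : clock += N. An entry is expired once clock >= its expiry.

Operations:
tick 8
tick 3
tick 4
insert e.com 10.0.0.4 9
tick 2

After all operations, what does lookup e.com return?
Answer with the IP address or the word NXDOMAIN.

Op 1: tick 8 -> clock=8.
Op 2: tick 3 -> clock=11.
Op 3: tick 4 -> clock=15.
Op 4: insert e.com -> 10.0.0.4 (expiry=15+9=24). clock=15
Op 5: tick 2 -> clock=17.
lookup e.com: present, ip=10.0.0.4 expiry=24 > clock=17

Answer: 10.0.0.4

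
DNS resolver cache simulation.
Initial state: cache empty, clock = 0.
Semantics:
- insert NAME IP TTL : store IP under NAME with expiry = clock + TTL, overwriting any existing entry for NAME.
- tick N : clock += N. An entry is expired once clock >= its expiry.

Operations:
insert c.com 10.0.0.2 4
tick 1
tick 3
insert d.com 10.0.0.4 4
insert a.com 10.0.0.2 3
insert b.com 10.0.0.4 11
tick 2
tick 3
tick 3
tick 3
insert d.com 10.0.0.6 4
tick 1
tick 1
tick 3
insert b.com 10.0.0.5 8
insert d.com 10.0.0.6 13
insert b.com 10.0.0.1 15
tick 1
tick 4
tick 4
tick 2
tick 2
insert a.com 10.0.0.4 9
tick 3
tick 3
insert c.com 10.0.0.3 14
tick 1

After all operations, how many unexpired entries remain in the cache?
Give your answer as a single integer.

Op 1: insert c.com -> 10.0.0.2 (expiry=0+4=4). clock=0
Op 2: tick 1 -> clock=1.
Op 3: tick 3 -> clock=4. purged={c.com}
Op 4: insert d.com -> 10.0.0.4 (expiry=4+4=8). clock=4
Op 5: insert a.com -> 10.0.0.2 (expiry=4+3=7). clock=4
Op 6: insert b.com -> 10.0.0.4 (expiry=4+11=15). clock=4
Op 7: tick 2 -> clock=6.
Op 8: tick 3 -> clock=9. purged={a.com,d.com}
Op 9: tick 3 -> clock=12.
Op 10: tick 3 -> clock=15. purged={b.com}
Op 11: insert d.com -> 10.0.0.6 (expiry=15+4=19). clock=15
Op 12: tick 1 -> clock=16.
Op 13: tick 1 -> clock=17.
Op 14: tick 3 -> clock=20. purged={d.com}
Op 15: insert b.com -> 10.0.0.5 (expiry=20+8=28). clock=20
Op 16: insert d.com -> 10.0.0.6 (expiry=20+13=33). clock=20
Op 17: insert b.com -> 10.0.0.1 (expiry=20+15=35). clock=20
Op 18: tick 1 -> clock=21.
Op 19: tick 4 -> clock=25.
Op 20: tick 4 -> clock=29.
Op 21: tick 2 -> clock=31.
Op 22: tick 2 -> clock=33. purged={d.com}
Op 23: insert a.com -> 10.0.0.4 (expiry=33+9=42). clock=33
Op 24: tick 3 -> clock=36. purged={b.com}
Op 25: tick 3 -> clock=39.
Op 26: insert c.com -> 10.0.0.3 (expiry=39+14=53). clock=39
Op 27: tick 1 -> clock=40.
Final cache (unexpired): {a.com,c.com} -> size=2

Answer: 2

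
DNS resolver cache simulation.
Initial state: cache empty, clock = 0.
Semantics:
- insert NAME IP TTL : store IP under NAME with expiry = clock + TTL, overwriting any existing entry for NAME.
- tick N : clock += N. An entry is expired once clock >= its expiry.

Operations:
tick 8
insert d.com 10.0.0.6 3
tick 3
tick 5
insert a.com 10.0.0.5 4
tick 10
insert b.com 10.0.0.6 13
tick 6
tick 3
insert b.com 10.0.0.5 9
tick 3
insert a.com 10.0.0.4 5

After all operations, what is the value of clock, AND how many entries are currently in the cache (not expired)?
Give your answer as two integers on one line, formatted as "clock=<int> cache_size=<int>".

Op 1: tick 8 -> clock=8.
Op 2: insert d.com -> 10.0.0.6 (expiry=8+3=11). clock=8
Op 3: tick 3 -> clock=11. purged={d.com}
Op 4: tick 5 -> clock=16.
Op 5: insert a.com -> 10.0.0.5 (expiry=16+4=20). clock=16
Op 6: tick 10 -> clock=26. purged={a.com}
Op 7: insert b.com -> 10.0.0.6 (expiry=26+13=39). clock=26
Op 8: tick 6 -> clock=32.
Op 9: tick 3 -> clock=35.
Op 10: insert b.com -> 10.0.0.5 (expiry=35+9=44). clock=35
Op 11: tick 3 -> clock=38.
Op 12: insert a.com -> 10.0.0.4 (expiry=38+5=43). clock=38
Final clock = 38
Final cache (unexpired): {a.com,b.com} -> size=2

Answer: clock=38 cache_size=2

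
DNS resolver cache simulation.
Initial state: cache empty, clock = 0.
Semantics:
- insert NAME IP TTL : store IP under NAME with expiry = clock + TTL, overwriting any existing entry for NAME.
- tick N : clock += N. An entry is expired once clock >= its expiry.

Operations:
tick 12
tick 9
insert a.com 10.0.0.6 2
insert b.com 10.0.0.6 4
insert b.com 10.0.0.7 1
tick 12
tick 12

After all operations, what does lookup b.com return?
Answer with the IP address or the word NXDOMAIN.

Op 1: tick 12 -> clock=12.
Op 2: tick 9 -> clock=21.
Op 3: insert a.com -> 10.0.0.6 (expiry=21+2=23). clock=21
Op 4: insert b.com -> 10.0.0.6 (expiry=21+4=25). clock=21
Op 5: insert b.com -> 10.0.0.7 (expiry=21+1=22). clock=21
Op 6: tick 12 -> clock=33. purged={a.com,b.com}
Op 7: tick 12 -> clock=45.
lookup b.com: not in cache (expired or never inserted)

Answer: NXDOMAIN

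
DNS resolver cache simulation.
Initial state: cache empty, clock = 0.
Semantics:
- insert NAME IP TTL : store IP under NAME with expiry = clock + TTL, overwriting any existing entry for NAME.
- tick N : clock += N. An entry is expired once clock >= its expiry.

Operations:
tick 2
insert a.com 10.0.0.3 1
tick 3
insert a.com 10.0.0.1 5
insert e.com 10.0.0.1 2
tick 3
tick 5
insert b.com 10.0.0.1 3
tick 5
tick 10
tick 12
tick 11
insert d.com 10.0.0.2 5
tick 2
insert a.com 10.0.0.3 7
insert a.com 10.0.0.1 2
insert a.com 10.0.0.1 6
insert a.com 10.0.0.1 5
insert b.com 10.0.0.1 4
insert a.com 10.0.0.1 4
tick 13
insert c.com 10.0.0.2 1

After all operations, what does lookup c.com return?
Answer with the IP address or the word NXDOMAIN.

Answer: 10.0.0.2

Derivation:
Op 1: tick 2 -> clock=2.
Op 2: insert a.com -> 10.0.0.3 (expiry=2+1=3). clock=2
Op 3: tick 3 -> clock=5. purged={a.com}
Op 4: insert a.com -> 10.0.0.1 (expiry=5+5=10). clock=5
Op 5: insert e.com -> 10.0.0.1 (expiry=5+2=7). clock=5
Op 6: tick 3 -> clock=8. purged={e.com}
Op 7: tick 5 -> clock=13. purged={a.com}
Op 8: insert b.com -> 10.0.0.1 (expiry=13+3=16). clock=13
Op 9: tick 5 -> clock=18. purged={b.com}
Op 10: tick 10 -> clock=28.
Op 11: tick 12 -> clock=40.
Op 12: tick 11 -> clock=51.
Op 13: insert d.com -> 10.0.0.2 (expiry=51+5=56). clock=51
Op 14: tick 2 -> clock=53.
Op 15: insert a.com -> 10.0.0.3 (expiry=53+7=60). clock=53
Op 16: insert a.com -> 10.0.0.1 (expiry=53+2=55). clock=53
Op 17: insert a.com -> 10.0.0.1 (expiry=53+6=59). clock=53
Op 18: insert a.com -> 10.0.0.1 (expiry=53+5=58). clock=53
Op 19: insert b.com -> 10.0.0.1 (expiry=53+4=57). clock=53
Op 20: insert a.com -> 10.0.0.1 (expiry=53+4=57). clock=53
Op 21: tick 13 -> clock=66. purged={a.com,b.com,d.com}
Op 22: insert c.com -> 10.0.0.2 (expiry=66+1=67). clock=66
lookup c.com: present, ip=10.0.0.2 expiry=67 > clock=66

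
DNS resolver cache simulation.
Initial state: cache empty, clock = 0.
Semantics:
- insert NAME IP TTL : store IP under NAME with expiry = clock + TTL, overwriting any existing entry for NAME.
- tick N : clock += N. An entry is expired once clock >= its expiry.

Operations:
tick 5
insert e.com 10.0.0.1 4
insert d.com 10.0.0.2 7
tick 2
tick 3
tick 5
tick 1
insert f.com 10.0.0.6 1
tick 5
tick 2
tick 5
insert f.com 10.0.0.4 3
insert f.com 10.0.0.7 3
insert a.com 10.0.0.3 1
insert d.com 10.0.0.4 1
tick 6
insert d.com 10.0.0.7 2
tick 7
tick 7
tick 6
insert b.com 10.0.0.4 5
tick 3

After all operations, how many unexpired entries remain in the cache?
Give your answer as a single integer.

Op 1: tick 5 -> clock=5.
Op 2: insert e.com -> 10.0.0.1 (expiry=5+4=9). clock=5
Op 3: insert d.com -> 10.0.0.2 (expiry=5+7=12). clock=5
Op 4: tick 2 -> clock=7.
Op 5: tick 3 -> clock=10. purged={e.com}
Op 6: tick 5 -> clock=15. purged={d.com}
Op 7: tick 1 -> clock=16.
Op 8: insert f.com -> 10.0.0.6 (expiry=16+1=17). clock=16
Op 9: tick 5 -> clock=21. purged={f.com}
Op 10: tick 2 -> clock=23.
Op 11: tick 5 -> clock=28.
Op 12: insert f.com -> 10.0.0.4 (expiry=28+3=31). clock=28
Op 13: insert f.com -> 10.0.0.7 (expiry=28+3=31). clock=28
Op 14: insert a.com -> 10.0.0.3 (expiry=28+1=29). clock=28
Op 15: insert d.com -> 10.0.0.4 (expiry=28+1=29). clock=28
Op 16: tick 6 -> clock=34. purged={a.com,d.com,f.com}
Op 17: insert d.com -> 10.0.0.7 (expiry=34+2=36). clock=34
Op 18: tick 7 -> clock=41. purged={d.com}
Op 19: tick 7 -> clock=48.
Op 20: tick 6 -> clock=54.
Op 21: insert b.com -> 10.0.0.4 (expiry=54+5=59). clock=54
Op 22: tick 3 -> clock=57.
Final cache (unexpired): {b.com} -> size=1

Answer: 1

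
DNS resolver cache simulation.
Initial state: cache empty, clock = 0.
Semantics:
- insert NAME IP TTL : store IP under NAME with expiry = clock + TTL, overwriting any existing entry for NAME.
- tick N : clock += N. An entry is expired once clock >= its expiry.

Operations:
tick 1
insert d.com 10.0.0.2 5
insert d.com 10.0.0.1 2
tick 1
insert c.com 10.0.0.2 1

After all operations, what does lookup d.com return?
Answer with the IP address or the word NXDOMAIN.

Answer: 10.0.0.1

Derivation:
Op 1: tick 1 -> clock=1.
Op 2: insert d.com -> 10.0.0.2 (expiry=1+5=6). clock=1
Op 3: insert d.com -> 10.0.0.1 (expiry=1+2=3). clock=1
Op 4: tick 1 -> clock=2.
Op 5: insert c.com -> 10.0.0.2 (expiry=2+1=3). clock=2
lookup d.com: present, ip=10.0.0.1 expiry=3 > clock=2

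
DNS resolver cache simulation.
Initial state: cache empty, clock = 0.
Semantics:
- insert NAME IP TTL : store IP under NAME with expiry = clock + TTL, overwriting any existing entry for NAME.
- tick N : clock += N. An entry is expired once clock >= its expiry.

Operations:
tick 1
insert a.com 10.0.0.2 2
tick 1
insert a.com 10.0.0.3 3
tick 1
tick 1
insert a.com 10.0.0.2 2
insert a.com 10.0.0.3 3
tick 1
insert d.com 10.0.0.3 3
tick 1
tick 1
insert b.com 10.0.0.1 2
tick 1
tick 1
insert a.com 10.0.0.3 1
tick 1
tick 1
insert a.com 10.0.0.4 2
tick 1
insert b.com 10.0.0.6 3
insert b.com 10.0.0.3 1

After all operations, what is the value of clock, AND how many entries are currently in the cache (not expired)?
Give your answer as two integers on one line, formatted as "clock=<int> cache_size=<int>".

Op 1: tick 1 -> clock=1.
Op 2: insert a.com -> 10.0.0.2 (expiry=1+2=3). clock=1
Op 3: tick 1 -> clock=2.
Op 4: insert a.com -> 10.0.0.3 (expiry=2+3=5). clock=2
Op 5: tick 1 -> clock=3.
Op 6: tick 1 -> clock=4.
Op 7: insert a.com -> 10.0.0.2 (expiry=4+2=6). clock=4
Op 8: insert a.com -> 10.0.0.3 (expiry=4+3=7). clock=4
Op 9: tick 1 -> clock=5.
Op 10: insert d.com -> 10.0.0.3 (expiry=5+3=8). clock=5
Op 11: tick 1 -> clock=6.
Op 12: tick 1 -> clock=7. purged={a.com}
Op 13: insert b.com -> 10.0.0.1 (expiry=7+2=9). clock=7
Op 14: tick 1 -> clock=8. purged={d.com}
Op 15: tick 1 -> clock=9. purged={b.com}
Op 16: insert a.com -> 10.0.0.3 (expiry=9+1=10). clock=9
Op 17: tick 1 -> clock=10. purged={a.com}
Op 18: tick 1 -> clock=11.
Op 19: insert a.com -> 10.0.0.4 (expiry=11+2=13). clock=11
Op 20: tick 1 -> clock=12.
Op 21: insert b.com -> 10.0.0.6 (expiry=12+3=15). clock=12
Op 22: insert b.com -> 10.0.0.3 (expiry=12+1=13). clock=12
Final clock = 12
Final cache (unexpired): {a.com,b.com} -> size=2

Answer: clock=12 cache_size=2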